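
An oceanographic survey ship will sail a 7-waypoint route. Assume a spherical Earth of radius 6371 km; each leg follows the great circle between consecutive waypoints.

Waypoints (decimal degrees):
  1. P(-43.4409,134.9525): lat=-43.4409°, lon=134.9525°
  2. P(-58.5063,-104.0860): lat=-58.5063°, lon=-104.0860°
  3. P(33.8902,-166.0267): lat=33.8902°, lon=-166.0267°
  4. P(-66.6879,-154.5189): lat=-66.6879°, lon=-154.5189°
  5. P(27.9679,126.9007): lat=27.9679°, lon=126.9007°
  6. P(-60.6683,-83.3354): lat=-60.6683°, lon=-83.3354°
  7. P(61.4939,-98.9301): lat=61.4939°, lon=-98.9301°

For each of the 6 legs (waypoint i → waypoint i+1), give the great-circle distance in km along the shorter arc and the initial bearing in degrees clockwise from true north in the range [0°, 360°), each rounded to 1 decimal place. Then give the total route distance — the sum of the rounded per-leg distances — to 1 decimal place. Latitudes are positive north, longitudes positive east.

Leg 1: dist=7447.0 km, bearing=150.9°
Leg 2: dist=11759.1 km, bearing=310.4°
Leg 3: dist=11226.6 km, bearing=175.4°
Leg 4: dist=12363.9 km, bearing=291.8°
Leg 5: dist=15734.5 km, bearing=156.7°
Leg 6: dist=13648.8 km, bearing=351.2°
Total: 72179.9 km

Leg 1: φ1=-0.7581867, φ2=-1.0211276, Δφ=-0.2629408, Δλ=-4.1720089 rad; a=sin²(Δφ/2)+cosφ1·cosφ2·sin²(Δλ/2)=0.3044102373; c=2·atan2(√a, √(1-a))=1.168883428; dist=6371·c=7446.956 ≈ 7447.0 km; running total=7447.0 km
Leg 1 bearing: y=sinΔλ·cosφ2=0.44796901, x=cosφ1·sinφ2-sinφ1·cosφ2·cosΔλ=-0.80392931; θ=atan2(y, x)=150.8724° ≈ 150.9°
Leg 2: φ1=-1.0211276, φ2=0.5914956, Δφ=1.6126231, Δλ=-1.0810692 rad; a=sin²(Δφ/2)+cosφ1·cosφ2·sin²(Δλ/2)=0.6357416444; c=2·atan2(√a, √(1-a))=1.845730194; dist=6371·c=11759.147 ≈ 11759.1 km; running total=19206.1 km
Leg 2 bearing: y=sinΔλ·cosφ2=-0.73253783, x=cosφ1·sinφ2-sinφ1·cosφ2·cosΔλ=0.62424766; θ=atan2(y, x)=-49.5633° <0 so +360° → 310.4367° ≈ 310.4°
Leg 3: φ1=0.5914956, φ2=-1.1639234, Δφ=-1.7554190, Δλ=0.2008490 rad; a=sin²(Δφ/2)+cosφ1·cosφ2·sin²(Δλ/2)=0.5950897069; c=2·atan2(√a, √(1-a))=1.762141219; dist=6371·c=11226.602 ≈ 11226.6 km; running total=30432.7 km
Leg 3 bearing: y=sinΔλ·cosφ2=0.07895055, x=cosφ1·sinφ2-sinφ1·cosφ2·cosΔλ=-0.97856967; θ=atan2(y, x)=175.3874° ≈ 175.4°
Leg 4: φ1=-1.1639234, φ2=0.4881319, Δφ=1.6520554, Δλ=4.9116986 rad; a=sin²(Δφ/2)+cosφ1·cosφ2·sin²(Δλ/2)=0.6807441178; c=2·atan2(√a, √(1-a))=1.940659902; dist=6371·c=12363.944 ≈ 12363.9 km; running total=42796.6 km
Leg 4 bearing: y=sinΔλ·cosφ2=-0.86572600, x=cosφ1·sinφ2-sinφ1·cosφ2·cosΔλ=0.34618600; θ=atan2(y, x)=-68.2045° <0 so +360° → 291.7955° ≈ 291.8°
Leg 5: φ1=0.4881319, φ2=-1.0588616, Δφ=-1.5469935, Δλ=-3.6693122 rad; a=sin²(Δφ/2)+cosφ1·cosφ2·sin²(Δλ/2)=0.8913238965; c=2·atan2(√a, √(1-a))=2.469704565; dist=6371·c=15734.488 ≈ 15734.5 km; running total=58531.1 km
Leg 5 bearing: y=sinΔλ·cosφ2=0.24667850, x=cosφ1·sinφ2-sinφ1·cosφ2·cosΔλ=-0.57149991; θ=atan2(y, x)=156.6534° ≈ 156.7°
Leg 6: φ1=-1.0588616, φ2=1.0732710, Δφ=2.1321326, Δλ=-0.2721789 rad; a=sin²(Δφ/2)+cosφ1·cosφ2·sin²(Δλ/2)=0.7704621373; c=2·atan2(√a, √(1-a))=2.142331974; dist=6371·c=13648.797 ≈ 13648.8 km; running total=72179.9 km
Leg 6 bearing: y=sinΔλ·cosφ2=-0.12830009, x=cosφ1·sinφ2-sinφ1·cosφ2·cosΔλ=0.83122802; θ=atan2(y, x)=-8.7744° <0 so +360° → 351.2256° ≈ 351.2°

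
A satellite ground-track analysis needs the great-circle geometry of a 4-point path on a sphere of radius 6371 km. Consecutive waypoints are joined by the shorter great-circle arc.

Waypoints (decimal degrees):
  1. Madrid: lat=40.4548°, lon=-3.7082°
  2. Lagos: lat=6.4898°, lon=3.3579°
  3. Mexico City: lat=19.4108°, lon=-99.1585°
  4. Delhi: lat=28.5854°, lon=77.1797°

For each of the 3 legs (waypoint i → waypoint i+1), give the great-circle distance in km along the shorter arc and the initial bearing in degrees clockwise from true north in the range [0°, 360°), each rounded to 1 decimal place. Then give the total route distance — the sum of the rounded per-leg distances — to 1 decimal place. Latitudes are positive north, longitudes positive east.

Leg 1: φ1=0.7060695, φ2=0.1132684, Δφ=-0.5928011, Δλ=0.1233267 rad; a=sin²(Δφ/2)+cosφ1·cosφ2·sin²(Δλ/2)=0.0881816049; c=2·atan2(√a, √(1-a))=0.603002091; dist=6371·c=3841.726 ≈ 3841.7 km; running total=3841.7 km
Leg 1 bearing: y=sinΔλ·cosφ2=0.12222605, x=cosφ1·sinφ2-sinφ1·cosφ2·cosΔλ=-0.55378988; θ=atan2(y, x)=167.5539° ≈ 167.6°
Leg 2: φ1=0.1132684, φ2=0.3387824, Δφ=0.2255140, Δλ=-1.7892487 rad; a=sin²(Δφ/2)+cosφ1·cosφ2·sin²(Δλ/2)=0.5827639495; c=2·atan2(√a, √(1-a))=1.737089597; dist=6371·c=11066.998 ≈ 11067.0 km; running total=14908.7 km
Leg 2 bearing: y=sinΔλ·cosφ2=-0.92074490, x=cosφ1·sinφ2-sinφ1·cosφ2·cosΔλ=0.35331196; θ=atan2(y, x)=-69.0070° <0 so +360° → 290.9930° ≈ 291.0°
Leg 3: φ1=0.3387824, φ2=0.4989093, Δφ=0.1601270, Δλ=3.0776822 rad; a=sin²(Δφ/2)+cosφ1·cosφ2·sin²(Δλ/2)=0.8337445349; c=2·atan2(√a, √(1-a))=2.301627898; dist=6371·c=14663.671 ≈ 14663.7 km; running total=29572.4 km
Leg 3 bearing: y=sinΔλ·cosφ2=0.05608190, x=cosφ1·sinφ2-sinφ1·cosφ2·cosΔλ=0.74250465; θ=atan2(y, x)=4.3194° ≈ 4.3°

Leg 1: dist=3841.7 km, bearing=167.6°
Leg 2: dist=11067.0 km, bearing=291.0°
Leg 3: dist=14663.7 km, bearing=4.3°
Total: 29572.4 km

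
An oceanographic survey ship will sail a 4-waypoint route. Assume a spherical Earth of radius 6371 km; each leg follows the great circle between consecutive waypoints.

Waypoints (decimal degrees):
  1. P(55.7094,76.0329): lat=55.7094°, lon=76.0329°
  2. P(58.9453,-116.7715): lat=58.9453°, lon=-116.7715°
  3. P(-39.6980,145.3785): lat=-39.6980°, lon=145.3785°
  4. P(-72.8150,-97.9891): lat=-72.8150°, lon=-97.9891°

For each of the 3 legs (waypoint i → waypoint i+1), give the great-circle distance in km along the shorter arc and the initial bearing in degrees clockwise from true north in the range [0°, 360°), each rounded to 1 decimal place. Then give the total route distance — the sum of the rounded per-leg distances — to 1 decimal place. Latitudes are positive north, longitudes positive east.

Leg 1: φ1=0.9723125, φ2=1.0287896, Δφ=0.0564771, Δλ=-3.3650716 rad; a=sin²(Δφ/2)+cosφ1·cosφ2·sin²(Δλ/2)=0.2878120518; c=2·atan2(√a, √(1-a))=1.132523800; dist=6371·c=7215.309 ≈ 7215.3 km; running total=7215.3 km
Leg 1 bearing: y=sinΔλ·cosφ2=0.11432579, x=cosφ1·sinφ2-sinφ1·cosφ2·cosΔλ=0.89823979; θ=atan2(y, x)=7.2535° ≈ 7.3°
Leg 2: φ1=1.0287896, φ2=-0.6928608, Δφ=-1.7216504, Δλ=4.5753806 rad; a=sin²(Δφ/2)+cosφ1·cosφ2·sin²(Δλ/2)=0.8007018468; c=2·atan2(√a, √(1-a))=2.216053210; dist=6371·c=14118.475 ≈ 14118.5 km; running total=21333.8 km
Leg 2 bearing: y=sinΔλ·cosφ2=-0.76221162, x=cosφ1·sinφ2-sinφ1·cosφ2·cosΔλ=-0.23947242; θ=atan2(y, x)=-107.4417° <0 so +360° → 252.5583° ≈ 252.6°
Leg 3: φ1=-0.6928608, φ2=-1.2708615, Δφ=-0.5780007, Δλ=-4.2475659 rad; a=sin²(Δφ/2)+cosφ1·cosφ2·sin²(Δλ/2)=0.2458399821; c=2·atan2(√a, √(1-a))=1.037563459; dist=6371·c=6610.317 ≈ 6610.3 km; running total=27944.1 km
Leg 3 bearing: y=sinΔλ·cosφ2=0.26411012, x=cosφ1·sinφ2-sinφ1·cosφ2·cosΔλ=-0.81966858; θ=atan2(y, x)=162.1402° ≈ 162.1°

Leg 1: dist=7215.3 km, bearing=7.3°
Leg 2: dist=14118.5 km, bearing=252.6°
Leg 3: dist=6610.3 km, bearing=162.1°
Total: 27944.1 km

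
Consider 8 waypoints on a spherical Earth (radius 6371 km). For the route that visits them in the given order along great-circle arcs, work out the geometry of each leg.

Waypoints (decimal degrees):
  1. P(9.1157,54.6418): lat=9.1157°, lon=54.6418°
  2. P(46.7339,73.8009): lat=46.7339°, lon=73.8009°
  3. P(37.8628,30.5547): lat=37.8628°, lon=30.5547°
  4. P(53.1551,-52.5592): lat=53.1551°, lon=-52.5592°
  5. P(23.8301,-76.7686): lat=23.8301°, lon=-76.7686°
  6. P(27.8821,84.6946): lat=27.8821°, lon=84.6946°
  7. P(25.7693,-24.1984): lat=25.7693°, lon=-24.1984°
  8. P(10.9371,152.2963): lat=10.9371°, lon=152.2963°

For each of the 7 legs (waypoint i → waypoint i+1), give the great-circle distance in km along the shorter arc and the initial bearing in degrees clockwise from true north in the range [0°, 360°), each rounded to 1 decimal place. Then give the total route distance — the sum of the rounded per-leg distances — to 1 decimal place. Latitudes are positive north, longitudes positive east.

Leg 1: dist=4559.9 km, bearing=20.0°
Leg 2: dist=3641.1 km, bearing=270.2°
Leg 3: dist=6313.0 km, bearing=314.6°
Leg 4: dist=3842.0 km, bearing=221.4°
Leg 5: dist=13931.2 km, bearing=20.1°
Leg 6: dist=10354.5 km, bearing=301.4°
Leg 7: dist=15915.9 km, bearing=5.7°
Total: 58557.6 km

Leg 1: φ1=0.1590990, φ2=0.8156604, Δφ=0.6565614, Δλ=0.3343894 rad; a=sin²(Δφ/2)+cosφ1·cosφ2·sin²(Δλ/2)=0.1226938827; c=2·atan2(√a, √(1-a))=0.715733360; dist=6371·c=4559.937 ≈ 4559.9 km; running total=4559.9 km
Leg 1 bearing: y=sinΔλ·cosφ2=0.22493903, x=cosφ1·sinφ2-sinφ1·cosφ2·cosΔλ=0.61641123; θ=atan2(y, x)=20.0479° ≈ 20.0°
Leg 2: φ1=0.8156604, φ2=0.6608305, Δφ=-0.1548299, Δλ=-0.7547886 rad; a=sin²(Δφ/2)+cosφ1·cosφ2·sin²(Δλ/2)=0.0794582847; c=2·atan2(√a, √(1-a))=0.571513218; dist=6371·c=3641.111 ≈ 3641.1 km; running total=8201.0 km
Leg 2 bearing: y=sinΔλ·cosφ2=-0.54090201, x=cosφ1·sinφ2-sinφ1·cosφ2·cosΔλ=0.00191710; θ=atan2(y, x)=-89.7969° <0 so +360° → 270.2031° ≈ 270.2°
Leg 3: φ1=0.6608305, φ2=0.9277315, Δφ=0.2669010, Δλ=-1.4506112 rad; a=sin²(Δφ/2)+cosφ1·cosφ2·sin²(Δλ/2)=0.2260303656; c=2·atan2(√a, √(1-a))=0.990897545; dist=6371·c=6313.008 ≈ 6313.0 km; running total=14514.0 km
Leg 3 bearing: y=sinΔλ·cosφ2=-0.59532530, x=cosφ1·sinφ2-sinφ1·cosφ2·cosΔλ=0.58766516; θ=atan2(y, x)=-45.3710° <0 so +360° → 314.6290° ≈ 314.6°
Leg 4: φ1=0.9277315, φ2=0.4159137, Δφ=-0.5118178, Δλ=-0.4225337 rad; a=sin²(Δφ/2)+cosφ1·cosφ2·sin²(Δλ/2)=0.0881929613; c=2·atan2(√a, √(1-a))=0.603042139; dist=6371·c=3841.981 ≈ 3842.0 km; running total=18356.0 km
Leg 4 bearing: y=sinΔλ·cosφ2=-0.37511297, x=cosφ1·sinφ2-sinφ1·cosφ2·cosΔλ=-0.42538231; θ=atan2(y, x)=-138.5933° <0 so +360° → 221.4067° ≈ 221.4°
Leg 5: φ1=0.4159137, φ2=0.4866344, Δφ=0.0707207, Δλ=2.8180645 rad; a=sin²(Δφ/2)+cosφ1·cosφ2·sin²(Δλ/2)=0.7888318746; c=2·atan2(√a, √(1-a))=2.186660021; dist=6371·c=13931.211 ≈ 13931.2 km; running total=32287.2 km
Leg 5 bearing: y=sinΔλ·cosφ2=0.28100765, x=cosφ1·sinφ2-sinφ1·cosφ2·cosΔλ=0.76638065; θ=atan2(y, x)=20.1364° ≈ 20.1°
Leg 6: φ1=0.4866344, φ2=0.4497591, Δφ=-0.0368753, Δλ=-1.9005414 rad; a=sin²(Δφ/2)+cosφ1·cosφ2·sin²(Δλ/2)=0.5272185839; c=2·atan2(√a, √(1-a))=1.625260417; dist=6371·c=10354.534 ≈ 10354.5 km; running total=42641.7 km
Leg 6 bearing: y=sinΔλ·cosφ2=-0.85203455, x=cosφ1·sinφ2-sinφ1·cosφ2·cosΔλ=0.52064741; θ=atan2(y, x)=-58.5724° <0 so +360° → 301.4276° ≈ 301.4°
Leg 7: φ1=0.4497591, φ2=0.1908884, Δφ=-0.2588707, Δλ=3.0804136 rad; a=sin²(Δφ/2)+cosφ1·cosφ2·sin²(Δλ/2)=0.9000273432; c=2·atan2(√a, √(1-a))=2.498182694; dist=6371·c=15915.922 ≈ 15915.9 km; running total=58557.6 km
Leg 7 bearing: y=sinΔλ·cosφ2=0.06003031, x=cosφ1·sinφ2-sinφ1·cosφ2·cosΔλ=0.59691613; θ=atan2(y, x)=5.7428° ≈ 5.7°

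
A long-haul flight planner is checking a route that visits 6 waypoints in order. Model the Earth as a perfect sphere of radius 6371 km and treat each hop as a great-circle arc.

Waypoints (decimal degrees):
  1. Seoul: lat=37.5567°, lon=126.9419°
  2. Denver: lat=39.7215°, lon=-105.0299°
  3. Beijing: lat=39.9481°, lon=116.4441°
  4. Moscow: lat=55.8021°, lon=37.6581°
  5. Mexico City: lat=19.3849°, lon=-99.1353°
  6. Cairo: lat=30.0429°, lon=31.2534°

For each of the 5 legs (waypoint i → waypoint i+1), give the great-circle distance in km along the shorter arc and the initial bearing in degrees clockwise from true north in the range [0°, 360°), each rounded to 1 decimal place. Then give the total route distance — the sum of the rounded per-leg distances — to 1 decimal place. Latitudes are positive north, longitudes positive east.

Leg 1: dist=9919.0 km, bearing=37.3°
Leg 2: dist=10208.1 km, bearing=329.5°
Leg 3: dist=5788.5 km, bearing=315.6°
Leg 4: dist=10722.1 km, bearing=319.5°
Leg 5: dist=12373.9 km, bearing=45.0°
Total: 49011.6 km

Leg 1: φ1=0.6554881, φ2=0.6932710, Δφ=0.0377829, Δλ=-4.0486717 rad; a=sin²(Δφ/2)+cosφ1·cosφ2·sin²(Δλ/2)=0.4930513421; c=2·atan2(√a, √(1-a))=1.556898564; dist=6371·c=9919.001 ≈ 9919.0 km; running total=9919.0 km
Leg 1 bearing: y=sinΔλ·cosφ2=0.60587306, x=cosφ1·sinφ2-sinφ1·cosφ2·cosΔλ=0.79543994; θ=atan2(y, x)=37.2959° ≈ 37.3°
Leg 2: φ1=0.6932710, φ2=0.6972259, Δφ=0.0039549, Δλ=3.8654505 rad; a=sin²(Δφ/2)+cosφ1·cosφ2·sin²(Δλ/2)=0.5157355797; c=2·atan2(√a, √(1-a))=1.602272684; dist=6371·c=10208.079 ≈ 10208.1 km; running total=20127.1 km
Leg 2 bearing: y=sinΔλ·cosφ2=-0.50772141, x=cosφ1·sinφ2-sinφ1·cosφ2·cosΔλ=0.86094630; θ=atan2(y, x)=-30.5289° <0 so +360° → 329.4711° ≈ 329.5°
Leg 3: φ1=0.6972259, φ2=0.9739304, Δφ=0.2767045, Δλ=-1.3750751 rad; a=sin²(Δφ/2)+cosφ1·cosφ2·sin²(Δλ/2)=0.1925639349; c=2·atan2(√a, √(1-a))=0.908572513; dist=6371·c=5788.515 ≈ 5788.5 km; running total=25915.6 km
Leg 3 bearing: y=sinΔλ·cosφ2=-0.55132216, x=cosφ1·sinφ2-sinφ1·cosφ2·cosΔλ=0.56389373; θ=atan2(y, x)=-44.3541° <0 so +360° → 315.6459° ≈ 315.6°
Leg 4: φ1=0.9739304, φ2=0.3383303, Δφ=-0.6356000, Δλ=-2.3874952 rad; a=sin²(Δφ/2)+cosφ1·cosφ2·sin²(Δλ/2)=0.5559625416; c=2·atan2(√a, √(1-a))=1.682956422; dist=6371·c=10722.115 ≈ 10722.1 km; running total=36637.7 km
Leg 4 bearing: y=sinΔλ·cosφ2=-0.64581945, x=cosφ1·sinφ2-sinφ1·cosφ2·cosΔλ=0.75524169; θ=atan2(y, x)=-40.5343° <0 so +360° → 319.4657° ≈ 319.5°
Leg 5: φ1=0.3383303, φ2=0.5243475, Δφ=0.1860172, Δλ=2.2757121 rad; a=sin²(Δφ/2)+cosφ1·cosφ2·sin²(Δλ/2)=0.6814729129; c=2·atan2(√a, √(1-a))=1.942223682; dist=6371·c=12373.907 ≈ 12373.9 km; running total=49011.6 km
Leg 5 bearing: y=sinΔλ·cosφ2=0.65933687, x=cosφ1·sinφ2-sinφ1·cosφ2·cosΔλ=0.65844150; θ=atan2(y, x)=45.0389° ≈ 45.0°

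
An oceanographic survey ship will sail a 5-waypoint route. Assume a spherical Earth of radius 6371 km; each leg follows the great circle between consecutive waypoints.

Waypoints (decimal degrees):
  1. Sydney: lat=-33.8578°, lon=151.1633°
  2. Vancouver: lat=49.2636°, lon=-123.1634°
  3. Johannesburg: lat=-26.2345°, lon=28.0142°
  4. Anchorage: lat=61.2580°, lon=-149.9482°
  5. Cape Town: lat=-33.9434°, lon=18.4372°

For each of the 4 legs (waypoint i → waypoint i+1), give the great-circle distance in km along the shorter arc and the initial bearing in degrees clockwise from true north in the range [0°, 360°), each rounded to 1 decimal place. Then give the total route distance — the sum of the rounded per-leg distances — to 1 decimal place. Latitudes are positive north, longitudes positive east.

Leg 1: dist=12499.7 km, bearing=44.7°
Leg 2: dist=16453.8 km, bearing=54.6°
Leg 3: dist=16117.6 km, bearing=358.3°
Leg 4: dist=16866.3 km, bearing=20.6°
Total: 61937.4 km

Leg 1: φ1=-0.5909301, φ2=0.8598120, Δφ=1.4507421, Δλ=-4.7879041 rad; a=sin²(Δφ/2)+cosφ1·cosφ2·sin²(Δλ/2)=0.6906335770; c=2·atan2(√a, √(1-a))=1.961962926; dist=6371·c=12499.666 ≈ 12499.7 km; running total=12499.7 km
Leg 1 bearing: y=sinΔλ·cosφ2=0.65072012, x=cosφ1·sinφ2-sinφ1·cosφ2·cosΔλ=0.65665721; θ=atan2(y, x)=44.7398° ≈ 44.7°
Leg 2: φ1=0.8598120, φ2=-0.4578784, Δφ=-1.3176904, Δλ=2.6385469 rad; a=sin²(Δφ/2)+cosφ1·cosφ2·sin²(Δλ/2)=0.9238954879; c=2·atan2(√a, √(1-a))=2.582602274; dist=6371·c=16453.759 ≈ 16453.8 km; running total=28953.5 km
Leg 2 bearing: y=sinΔλ·cosφ2=0.43243664, x=cosφ1·sinφ2-sinφ1·cosφ2·cosΔλ=0.30700003; θ=atan2(y, x)=54.6279° ≈ 54.6°
Leg 3: φ1=-0.4578784, φ2=1.0691538, Δφ=1.5270322, Δλ=-3.1060298 rad; a=sin²(Δφ/2)+cosφ1·cosφ2·sin²(Δλ/2)=0.9093219968; c=2·atan2(√a, √(1-a))=2.529842215; dist=6371·c=16117.625 ≈ 16117.6 km; running total=45071.1 km
Leg 3 bearing: y=sinΔλ·cosφ2=-0.01709736, x=cosφ1·sinφ2-sinφ1·cosφ2·cosΔλ=0.57404677; θ=atan2(y, x)=-1.7060° <0 so +360° → 358.2940° ≈ 358.3°
Leg 4: φ1=1.0691538, φ2=-0.5924241, Δφ=-1.6615779, Δλ=2.9388796 rad; a=sin²(Δφ/2)+cosφ1·cosφ2·sin²(Δλ/2)=0.9401660013; c=2·atan2(√a, √(1-a))=2.647357972; dist=6371·c=16866.318 ≈ 16866.3 km; running total=61937.4 km
Leg 4 bearing: y=sinΔλ·cosφ2=0.16701922, x=cosφ1·sinφ2-sinφ1·cosφ2·cosΔλ=0.44398215; θ=atan2(y, x)=20.6155° ≈ 20.6°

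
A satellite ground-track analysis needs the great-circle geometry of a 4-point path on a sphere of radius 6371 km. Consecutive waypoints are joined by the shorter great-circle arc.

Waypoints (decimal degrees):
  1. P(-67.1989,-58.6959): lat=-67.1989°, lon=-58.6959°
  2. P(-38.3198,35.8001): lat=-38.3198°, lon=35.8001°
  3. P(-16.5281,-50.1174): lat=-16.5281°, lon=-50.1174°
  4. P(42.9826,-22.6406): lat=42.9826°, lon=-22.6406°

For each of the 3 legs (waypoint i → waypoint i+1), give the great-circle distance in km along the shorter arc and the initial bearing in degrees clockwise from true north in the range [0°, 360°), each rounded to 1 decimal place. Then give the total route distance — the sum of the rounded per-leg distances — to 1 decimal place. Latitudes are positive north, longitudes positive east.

Leg 1: φ1=-1.1728421, φ2=-0.6688067, Δφ=0.5040354, Δλ=1.6492663 rad; a=sin²(Δφ/2)+cosφ1·cosφ2·sin²(Δλ/2)=0.2261185196; c=2·atan2(√a, √(1-a))=0.991108294; dist=6371·c=6314.351 ≈ 6314.4 km; running total=6314.4 km
Leg 1 bearing: y=sinΔλ·cosφ2=0.78214790, x=cosφ1·sinφ2-sinφ1·cosφ2·cosΔλ=-0.29698554; θ=atan2(y, x)=110.7920° ≈ 110.8°
Leg 2: φ1=-0.6688067, φ2=-0.2884698, Δφ=0.3803369, Δλ=-1.4995433 rad; a=sin²(Δφ/2)+cosφ1·cosφ2·sin²(Δλ/2)=0.3850287139; c=2·atan2(√a, √(1-a))=1.338777653; dist=6371·c=8529.352 ≈ 8529.4 km; running total=14843.8 km
Leg 2 bearing: y=sinΔλ·cosφ2=-0.95624775, x=cosφ1·sinφ2-sinφ1·cosφ2·cosΔλ=-0.18087747; θ=atan2(y, x)=-100.7111° <0 so +360° → 259.2889° ≈ 259.3°
Leg 3: φ1=-0.2884698, φ2=0.7501879, Δφ=1.0386577, Δλ=0.4795606 rad; a=sin²(Δφ/2)+cosφ1·cosφ2·sin²(Δλ/2)=0.2858672509; c=2·atan2(√a, √(1-a))=1.128223859; dist=6371·c=7187.914 ≈ 7187.9 km; running total=22031.7 km
Leg 3 bearing: y=sinΔλ·cosφ2=0.33753440, x=cosφ1·sinφ2-sinφ1·cosφ2·cosΔλ=0.83824769; θ=atan2(y, x)=21.9330° ≈ 21.9°

Leg 1: dist=6314.4 km, bearing=110.8°
Leg 2: dist=8529.4 km, bearing=259.3°
Leg 3: dist=7187.9 km, bearing=21.9°
Total: 22031.7 km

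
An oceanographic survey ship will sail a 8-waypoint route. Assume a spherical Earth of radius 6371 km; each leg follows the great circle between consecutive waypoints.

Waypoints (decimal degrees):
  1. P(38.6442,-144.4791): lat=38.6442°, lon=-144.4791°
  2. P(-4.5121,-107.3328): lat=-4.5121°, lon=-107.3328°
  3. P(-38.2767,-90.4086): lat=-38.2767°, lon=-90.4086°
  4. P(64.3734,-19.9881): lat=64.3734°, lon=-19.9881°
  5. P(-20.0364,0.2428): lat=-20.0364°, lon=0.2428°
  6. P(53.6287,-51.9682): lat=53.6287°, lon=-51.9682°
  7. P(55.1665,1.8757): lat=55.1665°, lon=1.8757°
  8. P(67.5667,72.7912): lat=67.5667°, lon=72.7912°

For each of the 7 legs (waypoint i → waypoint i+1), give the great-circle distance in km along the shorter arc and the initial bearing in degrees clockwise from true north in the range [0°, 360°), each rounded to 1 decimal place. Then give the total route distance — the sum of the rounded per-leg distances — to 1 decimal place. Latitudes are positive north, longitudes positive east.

Leg 1: dist=6131.8 km, bearing=132.8°
Leg 2: dist=4126.9 km, bearing=157.7°
Leg 3: dist=12943.9 km, bearing=27.1°
Leg 4: dist=9546.2 km, bearing=161.0°
Leg 5: dist=9589.9 km, bearing=332.0°
Leg 6: dist=3402.4 km, bearing=65.0°
Leg 7: dist=3770.0 km, bearing=40.3°
Total: 49511.1 km

Leg 1: φ1=0.6744685, φ2=-0.0787510, Δφ=-0.7532195, Δλ=0.6483252 rad; a=sin²(Δφ/2)+cosφ1·cosφ2·sin²(Δλ/2)=0.2142470356; c=2·atan2(√a, √(1-a))=0.962456481; dist=6371·c=6131.810 ≈ 6131.8 km; running total=6131.8 km
Leg 1 bearing: y=sinΔλ·cosφ2=0.60198081, x=cosφ1·sinφ2-sinφ1·cosφ2·cosΔλ=-0.55767380; θ=atan2(y, x)=132.8120° ≈ 132.8°
Leg 2: φ1=-0.0787510, φ2=-0.6680544, Δφ=-0.5893034, Δλ=0.2953830 rad; a=sin²(Δφ/2)+cosφ1·cosφ2·sin²(Δλ/2)=0.1012828144; c=2·atan2(√a, √(1-a))=0.647765049; dist=6371·c=4126.911 ≈ 4126.9 km; running total=10258.7 km
Leg 2 bearing: y=sinΔλ·cosφ2=0.22852669, x=cosφ1·sinφ2-sinφ1·cosφ2·cosΔλ=-0.55845678; θ=atan2(y, x)=157.7451° ≈ 157.7°
Leg 3: φ1=-0.6680544, φ2=1.1235278, Δφ=1.7915822, Δλ=1.2290696 rad; a=sin²(Δφ/2)+cosφ1·cosφ2·sin²(Δλ/2)=0.7223719459; c=2·atan2(√a, √(1-a))=2.031684623; dist=6371·c=12943.863 ≈ 12943.9 km; running total=23202.6 km
Leg 3 bearing: y=sinΔλ·cosφ2=0.40749586, x=cosφ1·sinφ2-sinφ1·cosφ2·cosΔλ=0.79759012; θ=atan2(y, x)=27.0629° ≈ 27.1°
Leg 4: φ1=1.1235278, φ2=-0.3497012, Δφ=-1.4732289, Δλ=0.3530958 rad; a=sin²(Δφ/2)+cosφ1·cosφ2·sin²(Δλ/2)=0.4638275014; c=2·atan2(√a, √(1-a))=1.498388074; dist=6371·c=9546.230 ≈ 9546.2 km; running total=32748.8 km
Leg 4 bearing: y=sinΔλ·cosφ2=0.32487453, x=cosφ1·sinφ2-sinφ1·cosφ2·cosΔλ=-0.94298608; θ=atan2(y, x)=160.9903° ≈ 161.0°
Leg 5: φ1=-0.3497012, φ2=0.9359974, Δφ=1.2856985, Δλ=-0.9112539 rad; a=sin²(Δφ/2)+cosφ1·cosφ2·sin²(Δλ/2)=0.4672458926; c=2·atan2(√a, √(1-a))=1.505241168; dist=6371·c=9589.891 ≈ 9589.9 km; running total=42338.7 km
Leg 5 bearing: y=sinΔλ·cosφ2=-0.46864405, x=cosφ1·sinφ2-sinφ1·cosφ2·cosΔλ=0.88095484; θ=atan2(y, x)=-28.0118° <0 so +360° → 331.9882° ≈ 332.0°
Leg 6: φ1=0.9359974, φ2=0.9628371, Δφ=0.0268397, Δλ=0.9397533 rad; a=sin²(Δφ/2)+cosφ1·cosφ2·sin²(Δλ/2)=0.0696212274; c=2·atan2(√a, √(1-a))=0.534040265; dist=6371·c=3402.371 ≈ 3402.4 km; running total=45741.1 km
Leg 6 bearing: y=sinΔλ·cosφ2=0.46118890, x=cosφ1·sinφ2-sinφ1·cosφ2·cosΔλ=0.21540950; θ=atan2(y, x)=64.9639° ≈ 65.0°
Leg 7: φ1=0.9628371, φ2=1.1792614, Δφ=0.2164243, Δλ=1.2377090 rad; a=sin²(Δφ/2)+cosφ1·cosφ2·sin²(Δλ/2)=0.0850158746; c=2·atan2(√a, √(1-a))=0.591745562; dist=6371·c=3770.011 ≈ 3770.0 km; running total=49511.1 km
Leg 7 bearing: y=sinΔλ·cosφ2=0.36063350, x=cosφ1·sinφ2-sinφ1·cosφ2·cosΔλ=0.42555397; θ=atan2(y, x)=40.2794° ≈ 40.3°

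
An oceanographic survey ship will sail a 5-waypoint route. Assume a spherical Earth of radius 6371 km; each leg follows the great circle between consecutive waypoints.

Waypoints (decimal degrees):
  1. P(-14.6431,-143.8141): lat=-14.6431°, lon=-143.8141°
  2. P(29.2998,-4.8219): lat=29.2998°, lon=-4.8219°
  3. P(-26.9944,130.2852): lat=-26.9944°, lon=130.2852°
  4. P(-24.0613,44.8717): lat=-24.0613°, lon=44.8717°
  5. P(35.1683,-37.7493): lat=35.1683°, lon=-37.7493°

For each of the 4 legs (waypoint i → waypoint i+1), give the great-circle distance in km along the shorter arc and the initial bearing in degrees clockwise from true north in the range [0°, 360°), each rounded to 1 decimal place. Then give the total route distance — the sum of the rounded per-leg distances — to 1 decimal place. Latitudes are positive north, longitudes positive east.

Leg 1: dist=15511.8 km, bearing=61.8°
Leg 2: dist=15632.9 km, bearing=97.9°
Leg 3: dist=8396.9 km, bearing=250.1°
Leg 4: dist=10895.8 km, bearing=305.1°
Total: 50437.4 km

Leg 1: φ1=-0.2555703, φ2=0.5113780, Δφ=0.7669483, Δλ=2.4258715 rad; a=sin²(Δφ/2)+cosφ1·cosφ2·sin²(Δλ/2)=0.8802106000; c=2·atan2(√a, √(1-a))=2.434757764; dist=6371·c=15511.842 ≈ 15511.8 km; running total=15511.8 km
Leg 1 bearing: y=sinΔλ·cosφ2=0.57221963, x=cosφ1·sinφ2-sinφ1·cosφ2·cosΔλ=0.30712259; θ=atan2(y, x)=61.7766° ≈ 61.8°
Leg 2: φ1=0.5113780, φ2=-0.4711412, Δφ=-0.9825191, Δλ=2.3580637 rad; a=sin²(Δφ/2)+cosφ1·cosφ2·sin²(Δλ/2)=0.8863106187; c=2·atan2(√a, √(1-a))=2.453755965; dist=6371·c=15632.879 ≈ 15632.9 km; running total=31144.7 km
Leg 2 bearing: y=sinΔλ·cosφ2=0.62888927, x=cosφ1·sinφ2-sinφ1·cosφ2·cosΔλ=-0.08691780; θ=atan2(y, x)=97.8689° ≈ 97.9°
Leg 3: φ1=-0.4711412, φ2=-0.4199489, Δφ=0.0511923, Δλ=-1.4907468 rad; a=sin²(Δφ/2)+cosφ1·cosφ2·sin²(Δλ/2)=0.3749381866; c=2·atan2(√a, √(1-a))=1.317988388; dist=6371·c=8396.904 ≈ 8396.9 km; running total=39541.6 km
Leg 3 bearing: y=sinΔλ·cosφ2=-0.91018576, x=cosφ1·sinφ2-sinφ1·cosφ2·cosΔλ=-0.33015155; θ=atan2(y, x)=-109.9372° <0 so +360° → 250.0628° ≈ 250.1°
Leg 4: φ1=-0.4199489, φ2=0.6138026, Δφ=1.0337515, Δλ=-1.4420085 rad; a=sin²(Δφ/2)+cosφ1·cosφ2·sin²(Δλ/2)=0.5694844664; c=2·atan2(√a, √(1-a))=1.710216495; dist=6371·c=10895.789 ≈ 10895.8 km; running total=50437.4 km
Leg 4 bearing: y=sinΔλ·cosφ2=-0.81069371, x=cosφ1·sinφ2-sinφ1·cosφ2·cosΔλ=0.56873838; θ=atan2(y, x)=-54.9486° <0 so +360° → 305.0514° ≈ 305.1°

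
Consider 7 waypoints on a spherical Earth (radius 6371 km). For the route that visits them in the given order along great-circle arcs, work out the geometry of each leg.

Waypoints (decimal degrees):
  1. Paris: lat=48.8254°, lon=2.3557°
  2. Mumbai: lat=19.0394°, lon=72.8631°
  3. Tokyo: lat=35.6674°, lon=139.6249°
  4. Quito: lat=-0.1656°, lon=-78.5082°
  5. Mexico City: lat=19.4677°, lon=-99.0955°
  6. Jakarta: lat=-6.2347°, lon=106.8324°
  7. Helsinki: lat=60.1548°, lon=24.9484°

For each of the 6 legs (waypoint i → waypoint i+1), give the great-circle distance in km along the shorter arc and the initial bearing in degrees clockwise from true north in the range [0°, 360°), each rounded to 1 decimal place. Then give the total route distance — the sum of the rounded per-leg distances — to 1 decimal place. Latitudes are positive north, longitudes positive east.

Leg 1: dist=7010.8 km, bearing=91.5°
Leg 2: dist=6721.5 km, bearing=59.1°
Leg 3: dist=14438.1 km, bearing=53.5°
Leg 4: dist=3131.0 km, bearing=315.4°
Leg 5: dist=16849.9 km, bearing=294.2°
Leg 6: dist=10162.7 km, bearing=330.5°
Total: 58314.0 km

Leg 1: φ1=0.8521640, φ2=0.3323002, Δφ=-0.5198638, Δλ=1.2305863 rad; a=sin²(Δφ/2)+cosφ1·cosφ2·sin²(Δλ/2)=0.2733938189; c=2·atan2(√a, √(1-a))=1.100430559; dist=6371·c=7010.843 ≈ 7010.8 km; running total=7010.8 km
Leg 1 bearing: y=sinΔλ·cosφ2=0.89111454, x=cosφ1·sinφ2-sinφ1·cosφ2·cosΔλ=-0.02265913; θ=atan2(y, x)=91.4566° ≈ 91.5°
Leg 2: φ1=0.3323002, φ2=0.6225136, Δφ=0.2902133, Δλ=1.1652132 rad; a=sin²(Δφ/2)+cosφ1·cosφ2·sin²(Δλ/2)=0.2533910653; c=2·atan2(√a, √(1-a))=1.055011335; dist=6371·c=6721.477 ≈ 6721.5 km; running total=13732.3 km
Leg 2 bearing: y=sinΔλ·cosφ2=0.74650618, x=cosφ1·sinφ2-sinφ1·cosφ2·cosΔλ=0.44661467; θ=atan2(y, x)=59.1090° ≈ 59.1°
Leg 3: φ1=0.6225136, φ2=-0.0028903, Δφ=-0.6254038, Δλ=-3.8071408 rad; a=sin²(Δφ/2)+cosφ1·cosφ2·sin²(Δλ/2)=0.8203555111; c=2·atan2(√a, √(1-a))=2.266220308; dist=6371·c=14438.090 ≈ 14438.1 km; running total=28170.4 km
Leg 3 bearing: y=sinΔλ·cosφ2=0.61748781, x=cosφ1·sinφ2-sinφ1·cosφ2·cosΔλ=0.45628740; θ=atan2(y, x)=53.5378° ≈ 53.5°
Leg 4: φ1=-0.0028903, φ2=0.3397755, Δφ=0.3426657, Δλ=-0.3593162 rad; a=sin²(Δφ/2)+cosφ1·cosφ2·sin²(Δλ/2)=0.0591744335; c=2·atan2(√a, √(1-a))=0.491446590; dist=6371·c=3131.006 ≈ 3131.0 km; running total=31301.4 km
Leg 4 bearing: y=sinΔλ·cosφ2=-0.33153106, x=cosφ1·sinφ2-sinφ1·cosφ2·cosΔλ=0.33582500; θ=atan2(y, x)=-44.6313° <0 so +360° → 315.3687° ≈ 315.4°
Leg 5: φ1=0.3397755, φ2=-0.1088160, Δφ=-0.4485915, Δλ=3.5941199 rad; a=sin²(Δφ/2)+cosφ1·cosφ2·sin²(Δλ/2)=0.9395539955; c=2·atan2(√a, √(1-a))=2.644783764; dist=6371·c=16849.917 ≈ 16849.9 km; running total=48151.3 km
Leg 5 bearing: y=sinΔλ·cosφ2=-0.43465366, x=cosφ1·sinφ2-sinφ1·cosφ2·cosΔλ=0.19556414; θ=atan2(y, x)=-65.7755° <0 so +360° → 294.2245° ≈ 294.2°
Leg 6: φ1=-0.1088160, φ2=1.0498993, Δφ=1.1587154, Δλ=-1.4291454 rad; a=sin²(Δφ/2)+cosφ1·cosφ2·sin²(Δλ/2)=0.5121776226; c=2·atan2(√a, √(1-a))=1.595153981; dist=6371·c=10162.726 ≈ 10162.7 km; running total=58314.0 km
Leg 6 bearing: y=sinΔλ·cosφ2=-0.49267397, x=cosφ1·sinφ2-sinφ1·cosφ2·cosΔλ=0.86987309; θ=atan2(y, x)=-29.5261° <0 so +360° → 330.4739° ≈ 330.5°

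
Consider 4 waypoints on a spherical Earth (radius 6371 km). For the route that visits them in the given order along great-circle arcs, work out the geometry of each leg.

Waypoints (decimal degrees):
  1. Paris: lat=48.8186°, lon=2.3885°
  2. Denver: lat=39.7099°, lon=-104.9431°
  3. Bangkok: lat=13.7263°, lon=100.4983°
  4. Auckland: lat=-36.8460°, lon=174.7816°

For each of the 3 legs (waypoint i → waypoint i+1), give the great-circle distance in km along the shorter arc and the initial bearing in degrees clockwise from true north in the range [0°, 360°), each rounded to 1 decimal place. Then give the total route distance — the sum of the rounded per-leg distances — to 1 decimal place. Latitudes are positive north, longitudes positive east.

Leg 1: dist=7865.2 km, bearing=308.9°
Leg 2: dist=13515.8 km, bearing=330.7°
Leg 3: dist=9572.1 km, bearing=129.5°
Total: 30953.1 km

Leg 1: φ1=0.8520453, φ2=0.6930685, Δφ=-0.1589768, Δλ=-1.8732898 rad; a=sin²(Δφ/2)+cosφ1·cosφ2·sin²(Δλ/2)=0.3350211836; c=2·atan2(√a, √(1-a))=1.234537633; dist=6371·c=7865.239 ≈ 7865.2 km; running total=7865.2 km
Leg 1 bearing: y=sinΔλ·cosφ2=-0.73436086, x=cosφ1·sinφ2-sinφ1·cosφ2·cosΔλ=0.59316278; θ=atan2(y, x)=-51.0713° <0 so +360° → 308.9287° ≈ 308.9°
Leg 2: φ1=0.6930685, φ2=0.2395691, Δφ=-0.4534994, Δλ=3.5856288 rad; a=sin²(Δφ/2)+cosφ1·cosφ2·sin²(Δλ/2)=0.7616232041; c=2·atan2(√a, √(1-a))=2.121452369; dist=6371·c=13515.773 ≈ 13515.8 km; running total=21381.0 km
Leg 2 bearing: y=sinΔλ·cosφ2=-0.41731885, x=cosφ1·sinφ2-sinφ1·cosφ2·cosΔλ=0.74300618; θ=atan2(y, x)=-29.3213° <0 so +360° → 330.6787° ≈ 330.7°
Leg 3: φ1=0.2395691, φ2=-0.6430840, Δφ=-0.8826531, Δλ=1.2964882 rad; a=sin²(Δφ/2)+cosφ1·cosφ2·sin²(Δλ/2)=0.4658548133; c=2·atan2(√a, √(1-a))=1.502452762; dist=6371·c=9572.127 ≈ 9572.1 km; running total=30953.1 km
Leg 3 bearing: y=sinΔλ·cosφ2=0.77033110, x=cosφ1·sinφ2-sinφ1·cosφ2·cosΔλ=-0.63397667; θ=atan2(y, x)=129.4541° ≈ 129.5°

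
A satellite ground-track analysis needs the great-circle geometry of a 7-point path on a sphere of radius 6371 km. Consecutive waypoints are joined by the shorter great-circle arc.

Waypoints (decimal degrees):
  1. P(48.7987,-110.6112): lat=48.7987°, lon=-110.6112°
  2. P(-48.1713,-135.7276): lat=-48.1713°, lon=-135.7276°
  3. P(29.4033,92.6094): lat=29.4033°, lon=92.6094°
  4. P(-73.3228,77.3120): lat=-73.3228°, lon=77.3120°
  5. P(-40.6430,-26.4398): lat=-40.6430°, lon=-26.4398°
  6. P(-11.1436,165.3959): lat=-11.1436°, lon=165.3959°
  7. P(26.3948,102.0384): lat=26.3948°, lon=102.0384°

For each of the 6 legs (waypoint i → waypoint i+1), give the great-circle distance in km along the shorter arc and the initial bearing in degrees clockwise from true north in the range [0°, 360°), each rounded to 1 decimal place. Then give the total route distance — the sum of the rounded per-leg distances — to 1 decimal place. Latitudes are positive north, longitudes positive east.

Leg 1: φ1=0.8516980, φ2=-0.8407478, Δφ=-1.6924458, Δλ=-0.4383639 rad; a=sin²(Δφ/2)+cosφ1·cosφ2·sin²(Δλ/2)=0.5814430803; c=2·atan2(√a, √(1-a))=1.734411505; dist=6371·c=11049.936 ≈ 11049.9 km; running total=11049.9 km
Leg 1 bearing: y=sinΔλ·cosφ2=-0.28307391, x=cosφ1·sinφ2-sinφ1·cosφ2·cosΔλ=-0.94516520; θ=atan2(y, x)=-163.3272° <0 so +360° → 196.6728° ≈ 196.7°
Leg 2: φ1=-0.8407478, φ2=0.5131844, Δφ=1.3539322, Δλ=3.9852325 rad; a=sin²(Δφ/2)+cosφ1·cosφ2·sin²(Δλ/2)=0.8760240804; c=2·atan2(√a, √(1-a))=2.421960394; dist=6371·c=15430.310 ≈ 15430.3 km; running total=26480.2 km
Leg 2 bearing: y=sinΔλ·cosφ2=-0.65083450, x=cosφ1·sinφ2-sinφ1·cosφ2·cosΔλ=-0.10410580; θ=atan2(y, x)=-99.0879° <0 so +360° → 260.9121° ≈ 260.9°
Leg 3: φ1=0.5131844, φ2=-1.2797243, Δφ=-1.7929087, Δλ=-0.2669900 rad; a=sin²(Δφ/2)+cosφ1·cosφ2·sin²(Δλ/2)=0.6145743270; c=2·atan2(√a, √(1-a))=1.801999301; dist=6371·c=11480.538 ≈ 11480.5 km; running total=37960.7 km
Leg 3 bearing: y=sinΔλ·cosφ2=-0.07571355, x=cosφ1·sinφ2-sinφ1·cosφ2·cosΔλ=-0.97044235; θ=atan2(y, x)=-175.5388° <0 so +360° → 184.4612° ≈ 184.5°
Leg 4: φ1=-1.2797243, φ2=-0.7093542, Δφ=0.5703701, Δλ=-1.8108105 rad; a=sin²(Δφ/2)+cosφ1·cosφ2·sin²(Δλ/2)=0.2139088466; c=2·atan2(√a, √(1-a))=0.961631994; dist=6371·c=6126.557 ≈ 6126.6 km; running total=44087.3 km
Leg 4 bearing: y=sinΔλ·cosφ2=-0.73703189, x=cosφ1·sinφ2-sinφ1·cosφ2·cosΔλ=-0.35971017; θ=atan2(y, x)=-116.0148° <0 so +360° → 243.9852° ≈ 244.0°
Leg 5: φ1=-0.7093542, φ2=-0.1944925, Δφ=0.5148617, Δλ=3.3481646 rad; a=sin²(Δφ/2)+cosφ1·cosφ2·sin²(Δλ/2)=0.8013822181; c=2·atan2(√a, √(1-a))=2.217757477; dist=6371·c=14129.333 ≈ 14129.3 km; running total=58216.6 km
Leg 5 bearing: y=sinΔλ·cosφ2=-0.20123884, x=cosφ1·sinφ2-sinφ1·cosφ2·cosΔλ=-0.77212562; θ=atan2(y, x)=-165.3920° <0 so +360° → 194.6080° ≈ 194.6°
Leg 6: φ1=-0.1944925, φ2=0.4606762, Δφ=0.6551687, Δλ=-1.1057970 rad; a=sin²(Δφ/2)+cosφ1·cosφ2·sin²(Δλ/2)=0.3459082047; c=2·atan2(√a, √(1-a))=1.257513229; dist=6371·c=8011.617 ≈ 8011.6 km; running total=66228.2 km
Leg 6 bearing: y=sinΔλ·cosφ2=-0.80064282, x=cosφ1·sinφ2-sinφ1·cosφ2·cosΔλ=0.51380342; θ=atan2(y, x)=-57.3101° <0 so +360° → 302.6899° ≈ 302.7°

Leg 1: dist=11049.9 km, bearing=196.7°
Leg 2: dist=15430.3 km, bearing=260.9°
Leg 3: dist=11480.5 km, bearing=184.5°
Leg 4: dist=6126.6 km, bearing=244.0°
Leg 5: dist=14129.3 km, bearing=194.6°
Leg 6: dist=8011.6 km, bearing=302.7°
Total: 66228.2 km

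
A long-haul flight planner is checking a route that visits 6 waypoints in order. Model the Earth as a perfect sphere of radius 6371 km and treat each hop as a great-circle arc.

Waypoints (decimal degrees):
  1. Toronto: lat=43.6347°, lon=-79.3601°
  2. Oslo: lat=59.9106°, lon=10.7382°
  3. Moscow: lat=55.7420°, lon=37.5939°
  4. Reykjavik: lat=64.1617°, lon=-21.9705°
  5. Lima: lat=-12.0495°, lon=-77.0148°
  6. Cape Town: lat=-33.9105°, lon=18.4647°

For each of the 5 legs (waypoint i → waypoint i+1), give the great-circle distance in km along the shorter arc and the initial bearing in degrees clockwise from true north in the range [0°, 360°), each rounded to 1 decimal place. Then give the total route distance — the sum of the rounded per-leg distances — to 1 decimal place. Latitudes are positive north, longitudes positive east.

Leg 1: dist=5936.1 km, bearing=38.7°
Leg 2: dist=1643.4 km, bearing=94.5°
Leg 3: dist=3308.5 km, bearing=310.8°
Leg 4: dist=9648.5 km, bearing=233.4°
Leg 5: dist=9759.2 km, bearing=124.2°
Total: 30295.7 km

Leg 1: φ1=0.7615692, φ2=1.0456372, Δφ=0.2840680, Δλ=1.5725120 rad; a=sin²(Δφ/2)+cosφ1·cosφ2·sin²(Δλ/2)=0.2017769317; c=2·atan2(√a, √(1-a))=0.931730186; dist=6371·c=5936.053 ≈ 5936.1 km; running total=5936.1 km
Leg 1 bearing: y=sinΔλ·cosφ2=0.50134993, x=cosφ1·sinφ2-sinφ1·cosφ2·cosΔλ=0.62681756; θ=atan2(y, x)=38.6540° ≈ 38.7°
Leg 2: φ1=1.0456372, φ2=0.9728814, Δφ=-0.0727558, Δλ=0.4687204 rad; a=sin²(Δφ/2)+cosφ1·cosφ2·sin²(Δλ/2)=0.0165419201; c=2·atan2(√a, √(1-a))=0.257945306; dist=6371·c=1643.370 ≈ 1643.4 km; running total=7579.5 km
Leg 2 bearing: y=sinΔλ·cosφ2=0.25429648, x=cosφ1·sinφ2-sinφ1·cosφ2·cosΔλ=-0.02016040; θ=atan2(y, x)=94.5329° ≈ 94.5°
Leg 3: φ1=0.9728814, φ2=1.1198329, Δφ=0.1469515, Δλ=-1.0395949 rad; a=sin²(Δφ/2)+cosφ1·cosφ2·sin²(Δλ/2)=0.0659178800; c=2·atan2(√a, √(1-a))=0.519305124; dist=6371·c=3308.493 ≈ 3308.5 km; running total=10888.0 km
Leg 3 bearing: y=sinΔλ·cosφ2=-0.37577467, x=cosφ1·sinφ2-sinφ1·cosφ2·cosΔλ=0.32416701; θ=atan2(y, x)=-49.2169° <0 so +360° → 310.7831° ≈ 310.8°
Leg 4: φ1=1.1198329, φ2=-0.2103034, Δφ=-1.3301364, Δλ=-0.9607043 rad; a=sin²(Δφ/2)+cosφ1·cosφ2·sin²(Δλ/2)=0.4718405457; c=2·atan2(√a, √(1-a))=1.514447603; dist=6371·c=9648.546 ≈ 9648.5 km; running total=20536.5 km
Leg 4 bearing: y=sinΔλ·cosφ2=-0.80153764, x=cosφ1·sinφ2-sinφ1·cosφ2·cosΔλ=-0.59528615; θ=atan2(y, x)=-126.6005° <0 so +360° → 233.3995° ≈ 233.4°
Leg 5: φ1=-0.2103034, φ2=-0.5918499, Δφ=-0.3815464, Δλ=1.6664316 rad; a=sin²(Δφ/2)+cosφ1·cosφ2·sin²(Δλ/2)=0.4805184992; c=2·atan2(√a, √(1-a))=1.531823460; dist=6371·c=9759.247 ≈ 9759.2 km; running total=30295.7 km
Leg 5 bearing: y=sinΔλ·cosφ2=0.82611772, x=cosφ1·sinφ2-sinφ1·cosφ2·cosΔλ=-0.56214890; θ=atan2(y, x)=124.2341° ≈ 124.2°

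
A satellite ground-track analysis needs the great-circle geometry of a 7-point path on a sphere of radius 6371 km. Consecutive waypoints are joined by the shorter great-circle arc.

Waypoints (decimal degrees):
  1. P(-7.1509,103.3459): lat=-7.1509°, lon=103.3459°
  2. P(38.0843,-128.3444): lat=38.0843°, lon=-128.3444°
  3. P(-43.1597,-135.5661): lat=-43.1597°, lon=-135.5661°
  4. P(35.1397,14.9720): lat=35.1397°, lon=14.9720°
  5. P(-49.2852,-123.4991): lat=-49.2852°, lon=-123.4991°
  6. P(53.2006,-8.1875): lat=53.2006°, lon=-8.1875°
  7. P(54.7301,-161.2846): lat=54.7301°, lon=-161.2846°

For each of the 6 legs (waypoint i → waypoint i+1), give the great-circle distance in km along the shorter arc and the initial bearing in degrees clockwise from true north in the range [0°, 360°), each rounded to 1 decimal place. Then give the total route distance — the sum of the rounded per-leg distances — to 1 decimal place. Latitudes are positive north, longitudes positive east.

Leg 1: dist=13801.5 km, bearing=48.2°
Leg 2: dist=9063.3 km, bearing=185.3°
Leg 3: dist=17339.1 km, bearing=99.5°
Leg 4: dist=16309.8 km, bearing=231.9°
Leg 5: dist=15646.6 km, bearing=58.8°
Leg 6: dist=7761.4 km, bearing=343.8°
Total: 79921.7 km

Leg 1: φ1=-0.1248067, φ2=0.6646964, Δφ=0.7895032, Δλ=-4.0437586 rad; a=sin²(Δφ/2)+cosφ1·cosφ2·sin²(Δλ/2)=0.7804617526; c=2·atan2(√a, √(1-a))=2.166297228; dist=6371·c=13801.480 ≈ 13801.5 km; running total=13801.5 km
Leg 1 bearing: y=sinΔλ·cosφ2=0.61761808, x=cosφ1·sinφ2-sinφ1·cosφ2·cosΔλ=0.55128280; θ=atan2(y, x)=48.2481° ≈ 48.2°
Leg 2: φ1=0.6646964, φ2=-0.7532789, Δφ=-1.4179753, Δλ=-0.1260424 rad; a=sin²(Δφ/2)+cosφ1·cosφ2·sin²(Δλ/2)=0.4261638883; c=2·atan2(√a, √(1-a))=1.422582050; dist=6371·c=9063.270 ≈ 9063.3 km; running total=22864.8 km
Leg 2 bearing: y=sinΔλ·cosφ2=-0.09169840, x=cosφ1·sinφ2-sinφ1·cosφ2·cosΔλ=-0.98477628; θ=atan2(y, x)=-174.6802° <0 so +360° → 185.3198° ≈ 185.3°
Leg 3: φ1=-0.7532789, φ2=0.6133035, Δφ=1.3665823, Δλ=2.6273855 rad; a=sin²(Δφ/2)+cosφ1·cosφ2·sin²(Δλ/2)=0.9565403551; c=2·atan2(√a, √(1-a))=2.721572470; dist=6371·c=17339.138 ≈ 17339.1 km; running total=40203.9 km
Leg 3 bearing: y=sinΔλ·cosφ2=0.40220654, x=cosφ1·sinφ2-sinφ1·cosφ2·cosΔλ=-0.06718272; θ=atan2(y, x)=99.4829° ≈ 99.5°
Leg 4: φ1=0.6133035, φ2=-0.8601890, Δφ=-1.4734925, Δλ=-2.4167766 rad; a=sin²(Δφ/2)+cosφ1·cosφ2·sin²(Δλ/2)=0.9177946527; c=2·atan2(√a, √(1-a))=2.560000962; dist=6371·c=16309.766 ≈ 16309.8 km; running total=56513.7 km
Leg 4 bearing: y=sinΔλ·cosφ2=-0.43246959, x=cosφ1·sinφ2-sinφ1·cosφ2·cosΔλ=-0.33876329; θ=atan2(y, x)=-128.0724° <0 so +360° → 231.9276° ≈ 231.9°
Leg 5: φ1=-0.8601890, φ2=0.9285256, Δφ=1.7887146, Δλ=2.0125671 rad; a=sin²(Δφ/2)+cosφ1·cosφ2·sin²(Δλ/2)=0.8869933173; c=2·atan2(√a, √(1-a))=2.455909470; dist=6371·c=15646.599 ≈ 15646.6 km; running total=72160.3 km
Leg 5 bearing: y=sinΔλ·cosφ2=0.54150736, x=cosφ1·sinφ2-sinφ1·cosφ2·cosΔλ=0.32819882; θ=atan2(y, x)=58.7806° ≈ 58.8°
Leg 6: φ1=0.9285256, φ2=0.9552204, Δφ=0.0266948, Δλ=-2.6720485 rad; a=sin²(Δφ/2)+cosφ1·cosφ2·sin²(Δλ/2)=0.3273498106; c=2·atan2(√a, √(1-a))=1.218237495; dist=6371·c=7761.391 ≈ 7761.4 km; running total=79921.7 km
Leg 6 bearing: y=sinΔλ·cosφ2=-0.26127489, x=cosφ1·sinφ2-sinφ1·cosφ2·cosΔλ=0.90138953; θ=atan2(y, x)=-16.1646° <0 so +360° → 343.8354° ≈ 343.8°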